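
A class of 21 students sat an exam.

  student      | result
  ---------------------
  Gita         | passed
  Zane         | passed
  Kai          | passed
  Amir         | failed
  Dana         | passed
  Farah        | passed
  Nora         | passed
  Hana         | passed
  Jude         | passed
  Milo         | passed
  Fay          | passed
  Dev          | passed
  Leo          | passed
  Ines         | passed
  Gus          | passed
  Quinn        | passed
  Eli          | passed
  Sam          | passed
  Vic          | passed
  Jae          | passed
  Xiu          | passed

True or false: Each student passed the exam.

False

Truth condition: A ⊆ B, i.e. every element of A is in B (|A ∖ B| = 0).
|A| = 21, |A ∩ B| = 20, |A ∖ B| = 1.
So the statement is false.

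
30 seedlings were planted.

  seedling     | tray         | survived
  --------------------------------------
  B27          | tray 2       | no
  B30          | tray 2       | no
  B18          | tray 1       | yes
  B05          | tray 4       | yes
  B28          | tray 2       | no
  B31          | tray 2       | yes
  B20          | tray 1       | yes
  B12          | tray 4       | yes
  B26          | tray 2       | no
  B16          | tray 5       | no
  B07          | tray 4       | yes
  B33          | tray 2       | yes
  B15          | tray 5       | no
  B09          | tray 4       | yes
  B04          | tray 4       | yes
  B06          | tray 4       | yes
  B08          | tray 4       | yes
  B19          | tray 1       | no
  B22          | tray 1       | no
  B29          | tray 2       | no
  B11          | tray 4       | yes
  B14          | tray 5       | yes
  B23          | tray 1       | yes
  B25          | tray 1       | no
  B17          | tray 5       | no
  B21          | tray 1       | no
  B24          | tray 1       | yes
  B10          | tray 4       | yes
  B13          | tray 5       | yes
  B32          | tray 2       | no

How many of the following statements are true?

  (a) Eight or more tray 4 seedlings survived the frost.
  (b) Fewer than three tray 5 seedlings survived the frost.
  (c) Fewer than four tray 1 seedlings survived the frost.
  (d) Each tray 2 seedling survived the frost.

(a) tray 4: |A| = 9, |A ∩ B| = 9; needs |A ∩ B| ≥ 8 — true.
(b) tray 5: |A| = 5, |A ∩ B| = 2; needs |A ∩ B| < 3 — true.
(c) tray 1: |A| = 8, |A ∩ B| = 4; needs |A ∩ B| < 4 — false.
(d) tray 2: |A| = 8, |A ∩ B| = 2; needs A ⊆ B, i.e. every element of A is in B (|A ∖ B| = 0) — false.

2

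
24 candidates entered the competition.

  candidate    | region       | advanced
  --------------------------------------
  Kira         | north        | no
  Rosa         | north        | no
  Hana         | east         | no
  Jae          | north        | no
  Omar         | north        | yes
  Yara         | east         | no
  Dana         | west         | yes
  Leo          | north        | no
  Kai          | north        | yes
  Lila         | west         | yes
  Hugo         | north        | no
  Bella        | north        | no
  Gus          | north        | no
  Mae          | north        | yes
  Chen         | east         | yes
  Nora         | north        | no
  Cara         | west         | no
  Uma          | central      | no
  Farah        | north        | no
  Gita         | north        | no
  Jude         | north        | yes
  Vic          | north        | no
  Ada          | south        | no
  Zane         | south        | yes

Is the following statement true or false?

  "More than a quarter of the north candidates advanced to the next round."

True

Truth condition: |A ∩ B| / |A| > 1/4.
|A| = 15, |A ∩ B| = 4, |A ∖ B| = 11.
|A ∩ B|/|A| = 4/15, so the statement is true.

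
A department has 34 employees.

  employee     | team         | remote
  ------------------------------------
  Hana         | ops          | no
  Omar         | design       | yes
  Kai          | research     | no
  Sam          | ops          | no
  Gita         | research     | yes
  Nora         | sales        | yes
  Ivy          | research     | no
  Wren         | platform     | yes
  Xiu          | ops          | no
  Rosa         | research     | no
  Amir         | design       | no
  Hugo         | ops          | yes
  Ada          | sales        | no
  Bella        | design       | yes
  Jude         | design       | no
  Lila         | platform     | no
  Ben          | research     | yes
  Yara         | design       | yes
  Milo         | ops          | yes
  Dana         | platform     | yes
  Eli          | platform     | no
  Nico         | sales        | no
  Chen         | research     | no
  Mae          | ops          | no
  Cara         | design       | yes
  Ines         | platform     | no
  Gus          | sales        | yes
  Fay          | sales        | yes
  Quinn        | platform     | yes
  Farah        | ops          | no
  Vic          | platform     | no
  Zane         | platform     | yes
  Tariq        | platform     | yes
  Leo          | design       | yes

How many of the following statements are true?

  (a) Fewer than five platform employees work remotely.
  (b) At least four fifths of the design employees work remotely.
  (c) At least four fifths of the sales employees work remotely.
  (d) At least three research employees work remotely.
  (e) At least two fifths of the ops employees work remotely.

0

(a) platform: |A| = 9, |A ∩ B| = 5; needs |A ∩ B| < 5 — false.
(b) design: |A| = 7, |A ∩ B| = 5; needs |A ∩ B| / |A| ≥ 4/5 — false.
(c) sales: |A| = 5, |A ∩ B| = 3; needs |A ∩ B| / |A| ≥ 4/5 — false.
(d) research: |A| = 6, |A ∩ B| = 2; needs |A ∩ B| ≥ 3 — false.
(e) ops: |A| = 7, |A ∩ B| = 2; needs |A ∩ B| / |A| ≥ 2/5 — false.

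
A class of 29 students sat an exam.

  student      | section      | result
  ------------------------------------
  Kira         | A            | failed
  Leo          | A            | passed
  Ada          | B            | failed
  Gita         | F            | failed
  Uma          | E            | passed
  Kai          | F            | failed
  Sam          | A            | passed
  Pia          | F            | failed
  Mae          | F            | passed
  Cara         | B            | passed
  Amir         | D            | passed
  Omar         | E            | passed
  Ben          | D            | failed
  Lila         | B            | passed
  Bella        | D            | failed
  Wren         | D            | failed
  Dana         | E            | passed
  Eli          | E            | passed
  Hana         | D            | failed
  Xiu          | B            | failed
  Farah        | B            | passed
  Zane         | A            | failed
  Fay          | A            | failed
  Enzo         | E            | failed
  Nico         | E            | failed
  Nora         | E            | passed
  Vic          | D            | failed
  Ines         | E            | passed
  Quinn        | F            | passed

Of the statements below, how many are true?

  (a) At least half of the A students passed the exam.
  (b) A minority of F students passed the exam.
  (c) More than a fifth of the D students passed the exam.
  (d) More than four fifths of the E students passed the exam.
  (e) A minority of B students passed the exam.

(a) A: |A| = 5, |A ∩ B| = 2; needs |A ∩ B| ≥ |A ∖ B| — false.
(b) F: |A| = 5, |A ∩ B| = 2; needs |A ∩ B| < |A ∖ B| — true.
(c) D: |A| = 6, |A ∩ B| = 1; needs |A ∩ B| / |A| > 1/5 — false.
(d) E: |A| = 8, |A ∩ B| = 6; needs |A ∩ B| / |A| > 4/5 — false.
(e) B: |A| = 5, |A ∩ B| = 3; needs |A ∩ B| < |A ∖ B| — false.

1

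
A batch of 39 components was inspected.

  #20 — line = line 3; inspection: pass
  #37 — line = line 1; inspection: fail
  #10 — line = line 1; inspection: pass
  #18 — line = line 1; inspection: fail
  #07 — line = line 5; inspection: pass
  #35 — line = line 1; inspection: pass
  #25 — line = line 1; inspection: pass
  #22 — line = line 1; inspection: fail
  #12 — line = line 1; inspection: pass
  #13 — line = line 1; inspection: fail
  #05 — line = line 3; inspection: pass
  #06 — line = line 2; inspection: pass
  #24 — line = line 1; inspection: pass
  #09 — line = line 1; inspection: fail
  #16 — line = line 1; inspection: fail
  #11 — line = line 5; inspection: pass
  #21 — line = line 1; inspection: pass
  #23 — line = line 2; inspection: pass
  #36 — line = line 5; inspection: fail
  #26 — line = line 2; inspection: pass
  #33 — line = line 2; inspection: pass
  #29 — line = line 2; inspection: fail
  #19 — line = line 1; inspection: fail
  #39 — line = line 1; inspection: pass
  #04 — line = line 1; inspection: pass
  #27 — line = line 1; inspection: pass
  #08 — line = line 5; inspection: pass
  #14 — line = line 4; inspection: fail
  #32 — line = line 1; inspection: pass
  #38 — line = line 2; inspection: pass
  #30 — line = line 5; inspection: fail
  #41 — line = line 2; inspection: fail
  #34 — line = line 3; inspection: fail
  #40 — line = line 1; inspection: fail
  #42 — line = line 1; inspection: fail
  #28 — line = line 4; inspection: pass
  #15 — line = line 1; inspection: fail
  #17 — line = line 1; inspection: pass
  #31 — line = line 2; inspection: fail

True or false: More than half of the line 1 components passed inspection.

Truth condition: |A ∩ B| > |A ∖ B|.
|A| = 21, |A ∩ B| = 11, |A ∖ B| = 10.
11 > 10, so the statement is true.

True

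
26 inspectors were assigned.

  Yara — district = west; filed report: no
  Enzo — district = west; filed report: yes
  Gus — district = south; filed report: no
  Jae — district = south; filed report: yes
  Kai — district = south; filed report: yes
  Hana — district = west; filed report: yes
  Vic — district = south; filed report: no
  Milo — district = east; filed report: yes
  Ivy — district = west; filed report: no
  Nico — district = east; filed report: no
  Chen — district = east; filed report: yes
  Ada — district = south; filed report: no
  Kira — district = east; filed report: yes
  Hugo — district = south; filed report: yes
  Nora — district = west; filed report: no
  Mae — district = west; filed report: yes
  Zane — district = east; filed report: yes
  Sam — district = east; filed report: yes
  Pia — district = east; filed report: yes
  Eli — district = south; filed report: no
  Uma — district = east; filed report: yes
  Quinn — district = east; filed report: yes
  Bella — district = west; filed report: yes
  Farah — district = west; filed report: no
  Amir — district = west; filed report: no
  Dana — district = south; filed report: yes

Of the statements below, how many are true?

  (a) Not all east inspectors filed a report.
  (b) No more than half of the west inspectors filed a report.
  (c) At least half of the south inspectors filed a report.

3

(a) east: |A| = 9, |A ∩ B| = 8; needs A ⊄ B (|A ∖ B| ≥ 1) — true.
(b) west: |A| = 9, |A ∩ B| = 4; needs |A ∩ B| ≤ |A ∖ B| — true.
(c) south: |A| = 8, |A ∩ B| = 4; needs |A ∩ B| ≥ |A ∖ B| — true.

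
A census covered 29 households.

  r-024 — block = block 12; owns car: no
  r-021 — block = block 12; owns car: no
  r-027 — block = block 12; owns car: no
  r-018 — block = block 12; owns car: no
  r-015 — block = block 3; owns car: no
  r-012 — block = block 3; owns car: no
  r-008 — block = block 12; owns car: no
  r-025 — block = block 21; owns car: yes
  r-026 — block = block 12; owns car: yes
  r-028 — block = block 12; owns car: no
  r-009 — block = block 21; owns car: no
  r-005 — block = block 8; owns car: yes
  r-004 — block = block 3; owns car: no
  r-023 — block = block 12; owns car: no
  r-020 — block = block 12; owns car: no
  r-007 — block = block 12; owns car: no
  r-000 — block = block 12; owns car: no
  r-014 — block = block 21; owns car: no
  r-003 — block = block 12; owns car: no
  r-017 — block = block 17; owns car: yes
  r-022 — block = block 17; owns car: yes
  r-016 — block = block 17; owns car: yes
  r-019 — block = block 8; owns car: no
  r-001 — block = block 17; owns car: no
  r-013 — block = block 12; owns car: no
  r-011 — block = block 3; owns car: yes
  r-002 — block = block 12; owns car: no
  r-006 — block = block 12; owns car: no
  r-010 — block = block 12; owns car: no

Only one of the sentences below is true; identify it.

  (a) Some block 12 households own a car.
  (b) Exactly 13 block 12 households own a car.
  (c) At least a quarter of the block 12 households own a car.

|A| = 16, |A ∩ B| = 1, |A ∖ B| = 15.
(a) requires A ∩ B ≠ ∅ (|A ∩ B| ≥ 1): true.
(b) requires |A ∩ B| = 13: false.
(c) requires |A ∩ B| / |A| ≥ 1/4: false.

(a)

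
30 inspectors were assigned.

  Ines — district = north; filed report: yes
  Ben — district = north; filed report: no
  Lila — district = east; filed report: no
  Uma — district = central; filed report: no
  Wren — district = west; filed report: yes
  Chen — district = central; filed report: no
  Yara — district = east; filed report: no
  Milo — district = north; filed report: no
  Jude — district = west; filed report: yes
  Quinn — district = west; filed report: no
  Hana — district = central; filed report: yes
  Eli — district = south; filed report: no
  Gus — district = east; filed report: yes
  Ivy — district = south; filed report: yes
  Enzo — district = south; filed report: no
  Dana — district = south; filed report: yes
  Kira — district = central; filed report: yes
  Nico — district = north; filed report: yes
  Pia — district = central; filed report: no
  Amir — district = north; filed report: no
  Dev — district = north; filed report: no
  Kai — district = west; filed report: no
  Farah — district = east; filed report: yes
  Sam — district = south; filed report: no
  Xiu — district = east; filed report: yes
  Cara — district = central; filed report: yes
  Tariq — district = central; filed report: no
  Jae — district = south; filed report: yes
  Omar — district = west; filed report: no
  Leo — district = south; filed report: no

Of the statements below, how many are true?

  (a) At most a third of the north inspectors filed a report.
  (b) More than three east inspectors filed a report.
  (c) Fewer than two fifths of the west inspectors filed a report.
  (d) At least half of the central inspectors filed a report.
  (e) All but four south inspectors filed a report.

2

(a) north: |A| = 6, |A ∩ B| = 2; needs |A ∩ B| / |A| ≤ 1/3 — true.
(b) east: |A| = 5, |A ∩ B| = 3; needs |A ∩ B| > 3 — false.
(c) west: |A| = 5, |A ∩ B| = 2; needs |A ∩ B| / |A| < 2/5 — false.
(d) central: |A| = 7, |A ∩ B| = 3; needs |A ∩ B| ≥ |A ∖ B| — false.
(e) south: |A| = 7, |A ∩ B| = 3; needs |A ∖ B| = 4 — true.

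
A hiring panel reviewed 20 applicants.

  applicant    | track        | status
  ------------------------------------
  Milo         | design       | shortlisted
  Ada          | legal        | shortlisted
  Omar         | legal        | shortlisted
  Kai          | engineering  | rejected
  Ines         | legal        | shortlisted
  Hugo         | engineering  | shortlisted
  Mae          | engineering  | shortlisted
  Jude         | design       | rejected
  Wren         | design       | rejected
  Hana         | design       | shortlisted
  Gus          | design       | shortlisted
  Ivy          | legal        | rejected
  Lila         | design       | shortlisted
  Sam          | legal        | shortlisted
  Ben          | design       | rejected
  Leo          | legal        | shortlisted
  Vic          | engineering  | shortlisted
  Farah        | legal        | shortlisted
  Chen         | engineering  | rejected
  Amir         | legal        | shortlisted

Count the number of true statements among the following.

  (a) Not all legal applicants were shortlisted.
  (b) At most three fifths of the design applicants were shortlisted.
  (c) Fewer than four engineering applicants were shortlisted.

3

(a) legal: |A| = 8, |A ∩ B| = 7; needs A ⊄ B (|A ∖ B| ≥ 1) — true.
(b) design: |A| = 7, |A ∩ B| = 4; needs |A ∩ B| / |A| ≤ 3/5 — true.
(c) engineering: |A| = 5, |A ∩ B| = 3; needs |A ∩ B| < 4 — true.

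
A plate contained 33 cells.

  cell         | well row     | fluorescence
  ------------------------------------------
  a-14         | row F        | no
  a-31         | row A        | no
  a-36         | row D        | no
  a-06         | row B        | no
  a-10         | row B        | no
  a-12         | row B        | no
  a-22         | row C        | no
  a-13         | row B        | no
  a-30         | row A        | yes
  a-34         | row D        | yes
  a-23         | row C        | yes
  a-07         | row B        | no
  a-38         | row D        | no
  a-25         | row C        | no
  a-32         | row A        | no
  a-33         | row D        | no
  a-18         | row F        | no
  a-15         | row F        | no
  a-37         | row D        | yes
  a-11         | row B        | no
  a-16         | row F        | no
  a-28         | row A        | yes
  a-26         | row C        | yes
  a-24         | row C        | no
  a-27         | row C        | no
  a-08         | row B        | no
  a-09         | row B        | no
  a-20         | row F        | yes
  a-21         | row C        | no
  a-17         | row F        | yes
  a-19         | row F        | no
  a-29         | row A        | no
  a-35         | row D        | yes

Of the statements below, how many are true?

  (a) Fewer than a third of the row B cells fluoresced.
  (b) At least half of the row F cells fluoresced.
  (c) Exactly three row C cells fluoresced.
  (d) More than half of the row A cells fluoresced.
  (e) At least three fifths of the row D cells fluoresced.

(a) row B: |A| = 8, |A ∩ B| = 0; needs |A ∩ B| / |A| < 1/3 — true.
(b) row F: |A| = 7, |A ∩ B| = 2; needs |A ∩ B| ≥ |A ∖ B| — false.
(c) row C: |A| = 7, |A ∩ B| = 2; needs |A ∩ B| = 3 — false.
(d) row A: |A| = 5, |A ∩ B| = 2; needs |A ∩ B| > |A ∖ B| — false.
(e) row D: |A| = 6, |A ∩ B| = 3; needs |A ∩ B| / |A| ≥ 3/5 — false.

1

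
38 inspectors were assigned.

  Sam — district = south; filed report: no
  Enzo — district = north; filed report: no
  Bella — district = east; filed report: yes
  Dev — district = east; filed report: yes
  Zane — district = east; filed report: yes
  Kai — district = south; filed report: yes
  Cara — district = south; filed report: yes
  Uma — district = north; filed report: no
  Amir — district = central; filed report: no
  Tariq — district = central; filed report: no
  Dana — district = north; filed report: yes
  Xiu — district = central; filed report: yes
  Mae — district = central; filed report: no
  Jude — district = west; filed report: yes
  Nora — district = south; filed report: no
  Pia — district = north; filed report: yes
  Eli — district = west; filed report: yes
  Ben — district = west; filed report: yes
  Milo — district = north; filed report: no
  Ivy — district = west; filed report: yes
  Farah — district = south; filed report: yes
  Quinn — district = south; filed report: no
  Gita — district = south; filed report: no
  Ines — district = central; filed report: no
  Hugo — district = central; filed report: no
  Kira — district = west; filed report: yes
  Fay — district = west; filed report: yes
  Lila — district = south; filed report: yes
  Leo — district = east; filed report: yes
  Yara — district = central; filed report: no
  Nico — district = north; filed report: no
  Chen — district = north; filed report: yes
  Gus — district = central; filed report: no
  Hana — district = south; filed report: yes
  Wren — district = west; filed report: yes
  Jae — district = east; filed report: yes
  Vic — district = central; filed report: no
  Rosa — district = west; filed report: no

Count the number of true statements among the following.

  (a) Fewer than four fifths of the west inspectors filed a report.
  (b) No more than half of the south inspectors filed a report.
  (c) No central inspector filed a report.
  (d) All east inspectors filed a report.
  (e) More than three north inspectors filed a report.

(a) west: |A| = 8, |A ∩ B| = 7; needs |A ∩ B| / |A| < 4/5 — false.
(b) south: |A| = 9, |A ∩ B| = 5; needs |A ∩ B| ≤ |A ∖ B| — false.
(c) central: |A| = 9, |A ∩ B| = 1; needs A ∩ B = ∅ (|A ∩ B| = 0) — false.
(d) east: |A| = 5, |A ∩ B| = 5; needs A ⊆ B, i.e. every element of A is in B (|A ∖ B| = 0) — true.
(e) north: |A| = 7, |A ∩ B| = 3; needs |A ∩ B| > 3 — false.

1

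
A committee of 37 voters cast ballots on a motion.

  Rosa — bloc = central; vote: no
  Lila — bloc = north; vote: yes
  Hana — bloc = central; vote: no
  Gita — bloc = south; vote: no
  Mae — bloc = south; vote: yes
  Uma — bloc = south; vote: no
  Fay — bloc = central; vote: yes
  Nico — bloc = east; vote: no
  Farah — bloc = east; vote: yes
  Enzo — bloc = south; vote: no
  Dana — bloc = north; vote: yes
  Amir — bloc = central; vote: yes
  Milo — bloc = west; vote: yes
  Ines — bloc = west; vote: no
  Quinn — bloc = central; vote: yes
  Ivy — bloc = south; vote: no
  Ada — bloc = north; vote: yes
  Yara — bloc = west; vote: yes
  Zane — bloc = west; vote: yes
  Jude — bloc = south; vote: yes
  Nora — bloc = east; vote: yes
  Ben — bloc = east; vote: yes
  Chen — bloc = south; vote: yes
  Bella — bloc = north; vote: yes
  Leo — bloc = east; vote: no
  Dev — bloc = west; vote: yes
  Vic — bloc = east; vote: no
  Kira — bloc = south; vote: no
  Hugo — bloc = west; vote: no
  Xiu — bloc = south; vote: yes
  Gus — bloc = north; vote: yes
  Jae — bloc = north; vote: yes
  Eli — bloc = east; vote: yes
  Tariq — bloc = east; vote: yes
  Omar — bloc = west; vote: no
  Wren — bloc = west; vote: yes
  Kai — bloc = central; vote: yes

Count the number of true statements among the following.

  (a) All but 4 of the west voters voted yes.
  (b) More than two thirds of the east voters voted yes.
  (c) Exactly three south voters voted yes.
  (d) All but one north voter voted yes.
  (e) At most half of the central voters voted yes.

(a) west: |A| = 8, |A ∩ B| = 5; needs |A ∖ B| = 4 — false.
(b) east: |A| = 8, |A ∩ B| = 5; needs |A ∩ B| / |A| > 2/3 — false.
(c) south: |A| = 9, |A ∩ B| = 4; needs |A ∩ B| = 3 — false.
(d) north: |A| = 6, |A ∩ B| = 6; needs |A ∖ B| = 1 — false.
(e) central: |A| = 6, |A ∩ B| = 4; needs |A ∩ B| ≤ |A ∖ B| — false.

0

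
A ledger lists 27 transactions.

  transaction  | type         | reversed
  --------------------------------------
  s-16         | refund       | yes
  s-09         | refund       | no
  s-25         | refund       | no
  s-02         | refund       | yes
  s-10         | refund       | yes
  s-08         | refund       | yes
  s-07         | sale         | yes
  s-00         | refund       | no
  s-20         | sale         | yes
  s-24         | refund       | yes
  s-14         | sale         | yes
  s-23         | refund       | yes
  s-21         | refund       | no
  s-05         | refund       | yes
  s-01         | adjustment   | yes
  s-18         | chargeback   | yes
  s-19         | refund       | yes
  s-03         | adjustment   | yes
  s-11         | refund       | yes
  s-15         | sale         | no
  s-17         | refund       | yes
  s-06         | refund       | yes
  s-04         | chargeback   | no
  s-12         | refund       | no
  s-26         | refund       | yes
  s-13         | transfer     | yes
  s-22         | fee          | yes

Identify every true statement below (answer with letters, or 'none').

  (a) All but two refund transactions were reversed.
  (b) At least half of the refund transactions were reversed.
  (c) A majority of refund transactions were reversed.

(b), (c)

|A| = 17, |A ∩ B| = 12, |A ∖ B| = 5.
(a) |A ∖ B| = 2: fails.
(b) |A ∩ B| ≥ |A ∖ B|: holds.
(c) |A ∩ B| > |A ∖ B|: holds.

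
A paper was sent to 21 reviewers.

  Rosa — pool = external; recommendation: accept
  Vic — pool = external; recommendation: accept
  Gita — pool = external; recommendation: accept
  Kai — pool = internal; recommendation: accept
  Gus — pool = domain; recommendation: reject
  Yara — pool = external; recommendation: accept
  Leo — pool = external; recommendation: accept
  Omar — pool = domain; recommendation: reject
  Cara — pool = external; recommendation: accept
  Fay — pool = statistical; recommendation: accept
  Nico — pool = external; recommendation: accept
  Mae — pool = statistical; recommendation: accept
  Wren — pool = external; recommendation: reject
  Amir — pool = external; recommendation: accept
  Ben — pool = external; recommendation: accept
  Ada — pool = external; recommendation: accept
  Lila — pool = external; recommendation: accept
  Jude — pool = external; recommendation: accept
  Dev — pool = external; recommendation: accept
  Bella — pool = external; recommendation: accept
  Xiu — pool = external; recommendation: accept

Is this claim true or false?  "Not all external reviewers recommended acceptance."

True

'Not all external reviewers recommended acceptance' holds iff A ⊄ B (|A ∖ B| ≥ 1).
|A| = 16, |A ∩ B| = 15, |A ∖ B| = 1.
So the statement is true.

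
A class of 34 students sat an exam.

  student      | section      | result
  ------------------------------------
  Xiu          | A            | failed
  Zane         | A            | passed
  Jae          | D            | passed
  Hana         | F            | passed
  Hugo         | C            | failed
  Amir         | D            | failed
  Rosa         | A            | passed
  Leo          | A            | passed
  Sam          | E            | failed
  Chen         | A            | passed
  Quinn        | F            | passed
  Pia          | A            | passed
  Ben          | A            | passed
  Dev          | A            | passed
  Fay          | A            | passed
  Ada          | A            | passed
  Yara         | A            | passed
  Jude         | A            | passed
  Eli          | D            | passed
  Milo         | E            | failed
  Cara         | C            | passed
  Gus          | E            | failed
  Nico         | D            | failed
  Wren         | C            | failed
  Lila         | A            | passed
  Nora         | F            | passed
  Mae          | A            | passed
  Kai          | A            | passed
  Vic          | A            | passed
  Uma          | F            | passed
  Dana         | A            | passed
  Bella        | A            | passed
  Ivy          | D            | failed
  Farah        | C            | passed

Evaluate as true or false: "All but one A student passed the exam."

'All but one A student passed the exam' holds iff |A ∖ B| = 1.
|A| = 18, |A ∩ B| = 17, |A ∖ B| = 1.
|A ∖ B| = 1, so the statement is true.

True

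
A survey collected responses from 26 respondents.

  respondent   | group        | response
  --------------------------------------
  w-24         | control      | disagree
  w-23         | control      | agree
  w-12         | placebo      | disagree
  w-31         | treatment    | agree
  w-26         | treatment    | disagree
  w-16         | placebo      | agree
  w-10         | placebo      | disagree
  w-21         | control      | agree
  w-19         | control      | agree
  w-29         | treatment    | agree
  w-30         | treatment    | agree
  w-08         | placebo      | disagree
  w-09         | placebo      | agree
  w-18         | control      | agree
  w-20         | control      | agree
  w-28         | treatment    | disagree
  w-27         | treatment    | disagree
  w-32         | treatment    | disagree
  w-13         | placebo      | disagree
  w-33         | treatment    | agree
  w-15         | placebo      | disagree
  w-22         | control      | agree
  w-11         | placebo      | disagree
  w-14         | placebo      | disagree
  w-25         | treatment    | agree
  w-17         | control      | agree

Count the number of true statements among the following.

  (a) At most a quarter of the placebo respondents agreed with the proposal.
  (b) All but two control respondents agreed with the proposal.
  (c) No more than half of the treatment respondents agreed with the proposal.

(a) placebo: |A| = 9, |A ∩ B| = 2; needs |A ∩ B| / |A| ≤ 1/4 — true.
(b) control: |A| = 8, |A ∩ B| = 7; needs |A ∖ B| = 2 — false.
(c) treatment: |A| = 9, |A ∩ B| = 5; needs |A ∩ B| ≤ |A ∖ B| — false.

1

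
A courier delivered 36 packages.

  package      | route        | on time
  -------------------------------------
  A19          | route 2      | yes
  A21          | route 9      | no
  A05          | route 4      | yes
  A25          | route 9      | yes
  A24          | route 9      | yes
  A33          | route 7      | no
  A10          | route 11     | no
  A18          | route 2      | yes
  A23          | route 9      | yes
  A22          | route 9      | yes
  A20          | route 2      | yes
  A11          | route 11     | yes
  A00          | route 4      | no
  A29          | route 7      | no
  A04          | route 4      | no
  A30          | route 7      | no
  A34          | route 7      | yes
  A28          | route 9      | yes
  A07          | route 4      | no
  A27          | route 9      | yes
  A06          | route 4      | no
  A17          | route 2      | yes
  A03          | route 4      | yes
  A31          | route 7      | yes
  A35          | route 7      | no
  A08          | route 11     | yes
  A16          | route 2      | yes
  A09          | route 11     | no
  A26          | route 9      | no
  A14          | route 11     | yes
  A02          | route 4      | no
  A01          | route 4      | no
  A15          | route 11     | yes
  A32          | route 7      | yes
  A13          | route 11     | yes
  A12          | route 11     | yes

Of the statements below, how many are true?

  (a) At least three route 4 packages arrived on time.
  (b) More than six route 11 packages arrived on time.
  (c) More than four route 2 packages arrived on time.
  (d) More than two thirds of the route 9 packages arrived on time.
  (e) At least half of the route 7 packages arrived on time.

2

(a) route 4: |A| = 8, |A ∩ B| = 2; needs |A ∩ B| ≥ 3 — false.
(b) route 11: |A| = 8, |A ∩ B| = 6; needs |A ∩ B| > 6 — false.
(c) route 2: |A| = 5, |A ∩ B| = 5; needs |A ∩ B| > 4 — true.
(d) route 9: |A| = 8, |A ∩ B| = 6; needs |A ∩ B| / |A| > 2/3 — true.
(e) route 7: |A| = 7, |A ∩ B| = 3; needs |A ∩ B| ≥ |A ∖ B| — false.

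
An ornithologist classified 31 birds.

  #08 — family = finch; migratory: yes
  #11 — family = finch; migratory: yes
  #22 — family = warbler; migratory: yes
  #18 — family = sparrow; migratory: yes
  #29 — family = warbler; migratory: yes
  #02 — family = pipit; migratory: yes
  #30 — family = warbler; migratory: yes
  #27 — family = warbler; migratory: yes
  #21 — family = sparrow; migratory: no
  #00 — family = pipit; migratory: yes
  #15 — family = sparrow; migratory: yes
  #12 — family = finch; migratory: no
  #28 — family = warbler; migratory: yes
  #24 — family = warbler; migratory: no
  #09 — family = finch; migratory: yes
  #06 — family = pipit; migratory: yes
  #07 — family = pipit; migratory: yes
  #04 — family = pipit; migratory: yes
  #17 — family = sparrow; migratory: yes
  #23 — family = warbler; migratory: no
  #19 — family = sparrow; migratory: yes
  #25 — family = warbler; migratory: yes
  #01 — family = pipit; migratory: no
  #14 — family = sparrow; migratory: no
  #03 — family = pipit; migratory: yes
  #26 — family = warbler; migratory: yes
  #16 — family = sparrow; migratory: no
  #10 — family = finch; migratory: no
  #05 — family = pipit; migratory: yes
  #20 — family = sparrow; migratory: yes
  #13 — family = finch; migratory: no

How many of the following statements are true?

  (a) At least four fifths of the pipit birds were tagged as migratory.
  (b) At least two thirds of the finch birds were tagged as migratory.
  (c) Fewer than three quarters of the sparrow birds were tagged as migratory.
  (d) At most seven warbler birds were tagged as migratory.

3

(a) pipit: |A| = 8, |A ∩ B| = 7; needs |A ∩ B| / |A| ≥ 4/5 — true.
(b) finch: |A| = 6, |A ∩ B| = 3; needs |A ∩ B| / |A| ≥ 2/3 — false.
(c) sparrow: |A| = 8, |A ∩ B| = 5; needs |A ∩ B| / |A| < 3/4 — true.
(d) warbler: |A| = 9, |A ∩ B| = 7; needs |A ∩ B| ≤ 7 — true.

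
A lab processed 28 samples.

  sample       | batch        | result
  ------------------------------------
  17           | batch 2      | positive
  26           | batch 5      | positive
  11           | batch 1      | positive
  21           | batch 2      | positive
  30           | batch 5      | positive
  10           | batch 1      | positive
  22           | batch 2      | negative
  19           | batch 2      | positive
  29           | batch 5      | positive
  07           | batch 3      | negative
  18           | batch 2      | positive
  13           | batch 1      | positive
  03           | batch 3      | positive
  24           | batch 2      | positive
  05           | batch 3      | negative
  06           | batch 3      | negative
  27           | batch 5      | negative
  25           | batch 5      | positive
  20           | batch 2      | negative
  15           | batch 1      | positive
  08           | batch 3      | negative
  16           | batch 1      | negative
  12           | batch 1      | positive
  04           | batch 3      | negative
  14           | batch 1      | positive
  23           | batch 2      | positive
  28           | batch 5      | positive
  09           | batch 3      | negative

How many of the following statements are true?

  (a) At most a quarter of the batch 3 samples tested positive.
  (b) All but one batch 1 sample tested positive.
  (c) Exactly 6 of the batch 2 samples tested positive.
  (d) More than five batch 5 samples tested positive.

(a) batch 3: |A| = 7, |A ∩ B| = 1; needs |A ∩ B| / |A| ≤ 1/4 — true.
(b) batch 1: |A| = 7, |A ∩ B| = 6; needs |A ∖ B| = 1 — true.
(c) batch 2: |A| = 8, |A ∩ B| = 6; needs |A ∩ B| = 6 — true.
(d) batch 5: |A| = 6, |A ∩ B| = 5; needs |A ∩ B| > 5 — false.

3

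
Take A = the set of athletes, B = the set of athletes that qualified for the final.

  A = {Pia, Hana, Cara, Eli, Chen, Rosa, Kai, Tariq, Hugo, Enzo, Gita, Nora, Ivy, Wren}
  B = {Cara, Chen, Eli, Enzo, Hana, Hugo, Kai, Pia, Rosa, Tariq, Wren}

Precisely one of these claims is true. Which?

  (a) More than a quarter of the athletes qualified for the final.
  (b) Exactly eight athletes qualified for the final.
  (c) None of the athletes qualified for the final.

|A| = 14, |A ∩ B| = 11, |A ∖ B| = 3.
(a) requires |A ∩ B| / |A| > 1/4: true.
(b) requires |A ∩ B| = 8: false.
(c) requires A ∩ B = ∅ (|A ∩ B| = 0): false.

(a)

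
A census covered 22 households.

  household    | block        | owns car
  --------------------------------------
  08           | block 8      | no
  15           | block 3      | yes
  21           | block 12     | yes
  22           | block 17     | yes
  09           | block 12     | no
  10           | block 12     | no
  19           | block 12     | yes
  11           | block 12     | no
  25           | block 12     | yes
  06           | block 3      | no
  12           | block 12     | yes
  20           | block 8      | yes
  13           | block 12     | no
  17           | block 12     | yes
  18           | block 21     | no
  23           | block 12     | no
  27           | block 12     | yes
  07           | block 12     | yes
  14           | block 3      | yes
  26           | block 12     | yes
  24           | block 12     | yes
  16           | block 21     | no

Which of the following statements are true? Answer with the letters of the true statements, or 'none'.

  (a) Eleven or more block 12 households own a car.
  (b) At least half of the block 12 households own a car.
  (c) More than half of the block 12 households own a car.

(b), (c)

|A| = 14, |A ∩ B| = 9, |A ∖ B| = 5.
(a) |A ∩ B| ≥ 11: fails.
(b) |A ∩ B| ≥ |A ∖ B|: holds.
(c) |A ∩ B| > |A ∖ B|: holds.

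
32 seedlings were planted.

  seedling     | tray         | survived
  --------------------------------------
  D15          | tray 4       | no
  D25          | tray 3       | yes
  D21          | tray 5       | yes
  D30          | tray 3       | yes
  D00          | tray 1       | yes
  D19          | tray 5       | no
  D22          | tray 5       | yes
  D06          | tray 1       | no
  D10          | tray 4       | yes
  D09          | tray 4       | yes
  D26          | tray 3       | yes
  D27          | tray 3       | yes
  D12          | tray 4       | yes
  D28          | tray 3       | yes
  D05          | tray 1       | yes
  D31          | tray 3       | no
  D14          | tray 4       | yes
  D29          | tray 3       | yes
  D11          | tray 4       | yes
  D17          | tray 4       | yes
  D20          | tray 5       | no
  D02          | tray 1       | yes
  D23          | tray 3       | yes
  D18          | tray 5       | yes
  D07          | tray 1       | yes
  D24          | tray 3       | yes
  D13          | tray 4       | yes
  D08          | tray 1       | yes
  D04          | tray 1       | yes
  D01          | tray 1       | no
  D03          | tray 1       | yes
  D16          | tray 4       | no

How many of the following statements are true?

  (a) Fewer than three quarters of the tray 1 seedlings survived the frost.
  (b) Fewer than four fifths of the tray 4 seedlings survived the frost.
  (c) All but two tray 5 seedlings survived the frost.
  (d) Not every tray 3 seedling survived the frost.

(a) tray 1: |A| = 9, |A ∩ B| = 7; needs |A ∩ B| / |A| < 3/4 — false.
(b) tray 4: |A| = 9, |A ∩ B| = 7; needs |A ∩ B| / |A| < 4/5 — true.
(c) tray 5: |A| = 5, |A ∩ B| = 3; needs |A ∖ B| = 2 — true.
(d) tray 3: |A| = 9, |A ∩ B| = 8; needs A ⊄ B (|A ∖ B| ≥ 1) — true.

3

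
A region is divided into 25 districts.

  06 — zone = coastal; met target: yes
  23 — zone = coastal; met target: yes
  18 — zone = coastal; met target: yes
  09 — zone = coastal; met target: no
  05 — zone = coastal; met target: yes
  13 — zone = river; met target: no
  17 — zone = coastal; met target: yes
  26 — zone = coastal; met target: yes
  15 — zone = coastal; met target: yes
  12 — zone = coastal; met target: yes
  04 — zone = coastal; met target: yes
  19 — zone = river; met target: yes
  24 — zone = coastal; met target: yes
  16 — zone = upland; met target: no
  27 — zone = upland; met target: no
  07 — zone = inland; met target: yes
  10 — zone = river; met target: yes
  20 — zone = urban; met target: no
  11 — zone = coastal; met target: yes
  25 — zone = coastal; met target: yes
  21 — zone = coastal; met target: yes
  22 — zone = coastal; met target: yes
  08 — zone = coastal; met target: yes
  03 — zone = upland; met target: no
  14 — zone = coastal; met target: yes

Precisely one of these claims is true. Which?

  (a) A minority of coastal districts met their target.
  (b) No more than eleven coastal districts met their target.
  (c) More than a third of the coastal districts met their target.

(c)

|A| = 17, |A ∩ B| = 16, |A ∖ B| = 1.
(a) requires |A ∩ B| < |A ∖ B|: false.
(b) requires |A ∩ B| ≤ 11: false.
(c) requires |A ∩ B| / |A| > 1/3: true.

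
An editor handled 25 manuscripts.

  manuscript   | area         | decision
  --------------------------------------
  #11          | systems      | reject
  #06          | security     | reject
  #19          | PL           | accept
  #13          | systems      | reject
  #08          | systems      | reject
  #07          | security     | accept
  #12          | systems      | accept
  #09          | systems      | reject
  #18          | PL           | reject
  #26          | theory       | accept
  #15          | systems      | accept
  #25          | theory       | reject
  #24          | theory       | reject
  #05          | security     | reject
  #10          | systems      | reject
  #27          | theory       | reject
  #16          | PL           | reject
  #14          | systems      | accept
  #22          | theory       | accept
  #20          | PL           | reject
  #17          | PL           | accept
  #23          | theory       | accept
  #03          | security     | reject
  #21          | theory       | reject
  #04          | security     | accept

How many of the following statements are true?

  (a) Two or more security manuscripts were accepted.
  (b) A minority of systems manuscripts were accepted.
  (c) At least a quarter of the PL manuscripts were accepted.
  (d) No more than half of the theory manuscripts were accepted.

(a) security: |A| = 5, |A ∩ B| = 2; needs |A ∩ B| ≥ 2 — true.
(b) systems: |A| = 8, |A ∩ B| = 3; needs |A ∩ B| < |A ∖ B| — true.
(c) PL: |A| = 5, |A ∩ B| = 2; needs |A ∩ B| / |A| ≥ 1/4 — true.
(d) theory: |A| = 7, |A ∩ B| = 3; needs |A ∩ B| ≤ |A ∖ B| — true.

4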